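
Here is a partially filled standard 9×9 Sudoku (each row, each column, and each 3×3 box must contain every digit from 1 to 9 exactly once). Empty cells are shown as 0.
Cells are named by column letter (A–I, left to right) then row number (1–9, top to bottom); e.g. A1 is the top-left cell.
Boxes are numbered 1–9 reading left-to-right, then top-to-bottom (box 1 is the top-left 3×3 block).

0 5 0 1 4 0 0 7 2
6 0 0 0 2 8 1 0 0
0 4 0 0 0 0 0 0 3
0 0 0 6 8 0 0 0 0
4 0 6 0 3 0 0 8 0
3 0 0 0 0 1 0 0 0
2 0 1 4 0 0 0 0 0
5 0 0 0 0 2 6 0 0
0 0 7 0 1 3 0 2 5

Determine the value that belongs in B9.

Cell B9 itself could take any of {6, 8, 9} by direct elimination.
Consider where 6 can go in row 9.
A9 is out (column A already has a 6).
D9 is out (column D already has a 6).
G9 is out (column G already has a 6).
So the only cell in row 9 that can hold 6 is B9.
Therefore B9 = 6.

6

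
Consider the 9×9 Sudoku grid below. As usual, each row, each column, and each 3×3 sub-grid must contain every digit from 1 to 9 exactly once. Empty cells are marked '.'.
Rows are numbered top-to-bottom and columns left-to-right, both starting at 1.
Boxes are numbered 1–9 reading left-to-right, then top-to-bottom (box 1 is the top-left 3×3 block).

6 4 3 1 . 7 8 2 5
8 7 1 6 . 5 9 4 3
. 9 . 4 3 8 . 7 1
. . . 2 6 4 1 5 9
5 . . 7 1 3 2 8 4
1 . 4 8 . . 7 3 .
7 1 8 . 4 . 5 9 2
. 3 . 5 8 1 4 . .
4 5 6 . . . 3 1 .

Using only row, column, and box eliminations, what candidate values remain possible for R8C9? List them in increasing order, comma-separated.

Row 8 already contains {1, 3, 4, 5, 8}.
Column 9 already contains {1, 2, 3, 4, 5, 9}.
Its 3×3 block (box 9) already contains {1, 2, 3, 4, 5, 9}.
Removing those from 1–9 leaves {6, 7} as the candidates for R8C9.

6,7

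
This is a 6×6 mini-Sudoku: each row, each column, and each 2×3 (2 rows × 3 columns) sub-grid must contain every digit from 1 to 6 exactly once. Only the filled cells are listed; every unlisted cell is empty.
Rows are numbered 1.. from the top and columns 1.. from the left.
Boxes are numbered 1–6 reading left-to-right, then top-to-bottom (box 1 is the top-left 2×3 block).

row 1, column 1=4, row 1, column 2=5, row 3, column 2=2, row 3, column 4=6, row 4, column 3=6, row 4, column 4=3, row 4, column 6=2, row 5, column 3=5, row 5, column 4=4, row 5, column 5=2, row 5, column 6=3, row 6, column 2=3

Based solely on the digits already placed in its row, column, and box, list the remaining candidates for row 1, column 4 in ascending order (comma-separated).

1,2

Row 1 already contains {4, 5}.
Column 4 already contains {3, 4, 6}.
Its 2×3 block (box 2) already contains {}.
Removing those from 1–6 leaves {1, 2} as the candidates for row 1, column 4.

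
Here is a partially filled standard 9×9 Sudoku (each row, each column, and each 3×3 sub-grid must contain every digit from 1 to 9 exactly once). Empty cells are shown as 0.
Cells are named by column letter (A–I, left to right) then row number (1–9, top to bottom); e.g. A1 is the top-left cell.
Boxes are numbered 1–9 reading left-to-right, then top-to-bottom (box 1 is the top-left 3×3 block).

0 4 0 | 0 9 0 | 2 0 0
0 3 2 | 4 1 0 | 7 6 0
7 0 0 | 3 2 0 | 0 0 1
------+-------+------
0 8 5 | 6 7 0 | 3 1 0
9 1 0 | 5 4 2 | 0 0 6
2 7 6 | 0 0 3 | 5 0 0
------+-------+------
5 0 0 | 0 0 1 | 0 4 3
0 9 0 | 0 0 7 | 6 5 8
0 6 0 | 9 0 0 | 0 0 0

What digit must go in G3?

Cell G3 itself could take any of {4, 8, 9} by direct elimination.
Consider where 4 can go in box 3.
H1 is out (row 1 already has a 4).
I1 is out (row 1 already has a 4).
I2 is out (row 2 already has a 4).
H3 is out (column H already has a 4).
So the only cell in box 3 that can hold 4 is G3.
Therefore G3 = 4.

4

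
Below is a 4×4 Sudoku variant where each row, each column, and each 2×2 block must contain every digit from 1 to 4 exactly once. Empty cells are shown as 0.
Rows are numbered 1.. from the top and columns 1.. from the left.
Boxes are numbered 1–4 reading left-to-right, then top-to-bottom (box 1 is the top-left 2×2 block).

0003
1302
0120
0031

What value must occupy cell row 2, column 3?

Row 2 already contains {1, 2, 3}.
Column 3 already contains {2, 3}.
Its 2×2 block (box 2) already contains {2, 3}.
The only value from 1–4 not eliminated is 4, so row 2, column 3 = 4.

4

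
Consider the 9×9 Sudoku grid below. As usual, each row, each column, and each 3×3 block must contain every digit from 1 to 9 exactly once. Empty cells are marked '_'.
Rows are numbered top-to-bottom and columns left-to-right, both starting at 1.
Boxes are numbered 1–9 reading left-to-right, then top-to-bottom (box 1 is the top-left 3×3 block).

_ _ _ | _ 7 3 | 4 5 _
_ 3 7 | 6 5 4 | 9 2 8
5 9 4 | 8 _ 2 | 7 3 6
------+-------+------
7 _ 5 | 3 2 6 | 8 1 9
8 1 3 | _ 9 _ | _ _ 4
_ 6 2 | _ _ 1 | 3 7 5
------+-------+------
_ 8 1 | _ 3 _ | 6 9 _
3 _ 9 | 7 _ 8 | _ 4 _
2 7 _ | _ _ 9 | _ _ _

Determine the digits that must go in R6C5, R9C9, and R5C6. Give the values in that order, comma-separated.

8,3,7

For R6C5:
  Consider where 8 can go in box 5.
  R5C4 is out (row 5 already has a 8).
  R5C6 is out (row 5 already has a 8).
  R6C4 is out (column 4 already has a 8).
  So the only cell in box 5 that can hold 8 is R6C5.
  So R6C5 = 8.
For R9C9:
  Consider where 3 can go in column 9.
  R1C9 is out (row 1 already has a 3).
  R7C9 is out (row 7 already has a 3).
  R8C9 is out (row 8 already has a 3).
  So the only cell in column 9 that can hold 3 is R9C9.
  So R9C9 = 3.
For R5C6:
  Consider where 7 can go in box 5.
  R5C4 is out (column 4 already has a 7).
  R6C4 is out (row 6 already has a 7).
  R6C5 is out (row 6 already has a 7).
  So the only cell in box 5 that can hold 7 is R5C6.
  So R5C6 = 7.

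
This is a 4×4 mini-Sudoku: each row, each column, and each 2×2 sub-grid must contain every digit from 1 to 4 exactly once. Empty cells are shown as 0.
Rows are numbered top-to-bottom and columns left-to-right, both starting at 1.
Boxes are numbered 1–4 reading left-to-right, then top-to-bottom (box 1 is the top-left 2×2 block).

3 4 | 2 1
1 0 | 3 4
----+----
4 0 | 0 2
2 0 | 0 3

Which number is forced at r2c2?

Row 2 already contains {1, 3, 4}.
Column 2 already contains {4}.
Its 2×2 block (box 1) already contains {1, 3, 4}.
The only value from 1–4 not eliminated is 2, so r2c2 = 2.

2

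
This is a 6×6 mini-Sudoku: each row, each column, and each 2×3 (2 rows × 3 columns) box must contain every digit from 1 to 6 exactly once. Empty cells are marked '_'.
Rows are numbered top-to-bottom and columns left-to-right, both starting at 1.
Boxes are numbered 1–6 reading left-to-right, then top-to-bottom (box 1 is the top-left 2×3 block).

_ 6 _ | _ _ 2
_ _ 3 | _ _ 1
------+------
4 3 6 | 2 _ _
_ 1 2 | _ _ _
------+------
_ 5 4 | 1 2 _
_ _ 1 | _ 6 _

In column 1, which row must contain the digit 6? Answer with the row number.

Consider where 6 can go in column 1.
R1C1 is out (row 1 already has a 6).
R2C1 is out (box 1 already has a 6).
R4C1 is out (box 3 already has a 6).
R6C1 is out (row 6 already has a 6).
So the only cell in column 1 that can hold 6 is R5C1.
That is row 5.

5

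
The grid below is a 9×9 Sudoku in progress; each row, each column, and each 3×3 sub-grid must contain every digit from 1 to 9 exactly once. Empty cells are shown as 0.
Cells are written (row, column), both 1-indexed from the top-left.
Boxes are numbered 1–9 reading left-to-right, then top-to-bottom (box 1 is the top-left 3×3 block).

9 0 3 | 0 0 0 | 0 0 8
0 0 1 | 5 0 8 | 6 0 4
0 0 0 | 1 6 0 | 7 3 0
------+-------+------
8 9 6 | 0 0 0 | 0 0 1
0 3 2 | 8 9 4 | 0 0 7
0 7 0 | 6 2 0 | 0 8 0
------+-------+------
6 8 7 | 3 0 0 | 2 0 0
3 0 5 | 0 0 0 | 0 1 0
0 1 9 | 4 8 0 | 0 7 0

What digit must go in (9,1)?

2

Row 9 already contains {1, 4, 7, 8, 9}.
Column 1 already contains {3, 6, 8, 9}.
Its 3×3 block (box 7) already contains {1, 3, 5, 6, 7, 8, 9}.
The only value from 1–9 not eliminated is 2, so (9,1) = 2.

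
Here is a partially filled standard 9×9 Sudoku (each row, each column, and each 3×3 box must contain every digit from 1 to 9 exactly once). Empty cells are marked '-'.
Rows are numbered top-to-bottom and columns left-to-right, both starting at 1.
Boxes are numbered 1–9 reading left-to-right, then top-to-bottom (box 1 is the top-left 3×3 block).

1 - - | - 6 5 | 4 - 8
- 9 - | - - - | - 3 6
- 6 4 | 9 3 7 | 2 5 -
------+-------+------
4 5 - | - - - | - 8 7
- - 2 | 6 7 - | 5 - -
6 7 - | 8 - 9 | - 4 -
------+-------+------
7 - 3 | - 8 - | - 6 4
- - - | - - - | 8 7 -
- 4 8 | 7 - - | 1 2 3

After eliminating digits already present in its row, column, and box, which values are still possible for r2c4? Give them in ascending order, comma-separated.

Row 2 already contains {3, 6, 9}.
Column 4 already contains {6, 7, 8, 9}.
Its 3×3 block (box 2) already contains {3, 5, 6, 7, 9}.
Removing those from 1–9 leaves {1, 2, 4} as the candidates for r2c4.

1,2,4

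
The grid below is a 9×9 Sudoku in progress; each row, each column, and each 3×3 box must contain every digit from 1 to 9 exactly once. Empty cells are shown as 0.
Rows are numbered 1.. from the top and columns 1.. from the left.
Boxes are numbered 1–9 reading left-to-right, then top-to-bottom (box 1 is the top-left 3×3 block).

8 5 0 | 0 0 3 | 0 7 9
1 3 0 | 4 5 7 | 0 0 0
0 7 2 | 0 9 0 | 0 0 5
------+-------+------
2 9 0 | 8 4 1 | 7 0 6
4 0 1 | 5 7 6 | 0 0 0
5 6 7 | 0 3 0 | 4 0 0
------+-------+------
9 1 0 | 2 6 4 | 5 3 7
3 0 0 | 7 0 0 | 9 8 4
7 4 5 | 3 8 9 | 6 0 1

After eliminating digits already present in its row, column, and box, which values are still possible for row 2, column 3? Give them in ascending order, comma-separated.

Row 2 already contains {1, 3, 4, 5, 7}.
Column 3 already contains {1, 2, 5, 7}.
Its 3×3 block (box 1) already contains {1, 2, 3, 5, 7, 8}.
Removing those from 1–9 leaves {6, 9} as the candidates for row 2, column 3.

6,9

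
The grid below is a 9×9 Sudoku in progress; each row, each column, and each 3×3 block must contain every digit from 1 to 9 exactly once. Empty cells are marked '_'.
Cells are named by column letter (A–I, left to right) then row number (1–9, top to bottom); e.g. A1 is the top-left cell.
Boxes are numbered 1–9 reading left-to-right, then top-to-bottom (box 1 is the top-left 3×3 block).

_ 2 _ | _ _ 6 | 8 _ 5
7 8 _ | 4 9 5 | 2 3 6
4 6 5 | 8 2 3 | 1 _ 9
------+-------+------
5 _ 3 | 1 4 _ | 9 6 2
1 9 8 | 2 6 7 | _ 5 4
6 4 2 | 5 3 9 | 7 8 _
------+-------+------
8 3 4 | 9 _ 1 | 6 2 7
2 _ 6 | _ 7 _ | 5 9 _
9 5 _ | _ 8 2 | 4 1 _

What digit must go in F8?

4

Row 8 already contains {2, 5, 6, 7, 9}.
Column F already contains {1, 2, 3, 5, 6, 7, 9}.
Its 3×3 block (box 8) already contains {1, 2, 7, 8, 9}.
The only value from 1–9 not eliminated is 4, so F8 = 4.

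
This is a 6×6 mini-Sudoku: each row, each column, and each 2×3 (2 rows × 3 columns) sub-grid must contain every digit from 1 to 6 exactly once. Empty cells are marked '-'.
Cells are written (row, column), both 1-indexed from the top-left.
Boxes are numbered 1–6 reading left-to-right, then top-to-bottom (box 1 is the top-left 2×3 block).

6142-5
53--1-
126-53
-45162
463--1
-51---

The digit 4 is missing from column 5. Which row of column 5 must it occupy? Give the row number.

Consider where 4 can go in column 5.
(1,5) is out (row 1 already has a 4).
(5,5) is out (row 5 already has a 4).
So the only cell in column 5 that can hold 4 is (6,5).
That is row 6.

6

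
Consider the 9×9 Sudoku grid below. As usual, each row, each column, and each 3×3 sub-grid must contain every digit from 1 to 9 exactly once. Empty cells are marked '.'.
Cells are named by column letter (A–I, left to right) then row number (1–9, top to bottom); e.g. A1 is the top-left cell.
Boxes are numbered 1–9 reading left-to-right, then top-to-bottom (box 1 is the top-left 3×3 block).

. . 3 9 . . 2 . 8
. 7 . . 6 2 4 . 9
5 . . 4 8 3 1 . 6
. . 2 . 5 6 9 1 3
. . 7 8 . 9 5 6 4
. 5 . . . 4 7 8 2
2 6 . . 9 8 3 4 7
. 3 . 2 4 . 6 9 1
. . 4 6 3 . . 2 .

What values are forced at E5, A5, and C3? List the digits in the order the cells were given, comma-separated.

2,3,9

For E5:
  Consider where 2 can go in box 5.
  D4 is out (row 4 already has a 2).
  D6 is out (row 6 already has a 2).
  E6 is out (row 6 already has a 2).
  So the only cell in box 5 that can hold 2 is E5.
  So E5 = 2.
For A5:
  Consider where 3 can go in row 5.
  B5 is out (column B already has a 3).
  E5 is out (column E already has a 3).
  So the only cell in row 5 that can hold 3 is A5.
  So A5 = 3.
For C3:
  Row 3 already contains {1, 3, 4, 5, 6, 8}.
  Column C already contains {2, 3, 4, 7}.
  Its 3×3 block (box 1) already contains {3, 5, 7}.
  The only value from 1–9 not eliminated is 9, so C3 = 9.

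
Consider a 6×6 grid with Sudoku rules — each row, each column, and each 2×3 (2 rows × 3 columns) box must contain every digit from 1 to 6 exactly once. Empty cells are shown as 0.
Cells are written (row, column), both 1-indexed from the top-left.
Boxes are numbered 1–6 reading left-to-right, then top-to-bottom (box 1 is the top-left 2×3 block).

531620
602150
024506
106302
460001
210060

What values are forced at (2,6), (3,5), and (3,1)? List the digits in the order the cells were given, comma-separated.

For (2,6):
  Consider where 3 can go in row 2.
  (2,2) is out (column 2 already has a 3).
  So the only cell in row 2 that can hold 3 is (2,6).
  So (2,6) = 3.
For (3,5):
  Row 3 already contains {2, 4, 5, 6}.
  Column 5 already contains {2, 5, 6}.
  Its 2×3 block (box 4) already contains {2, 3, 5, 6}.
  The only value from 1–6 not eliminated is 1, so (3,5) = 1.
For (3,1):
  Row 3 already contains {2, 4, 5, 6}.
  Column 1 already contains {1, 2, 4, 5, 6}.
  Its 2×3 block (box 3) already contains {1, 2, 4, 6}.
  The only value from 1–6 not eliminated is 3, so (3,1) = 3.

3,1,3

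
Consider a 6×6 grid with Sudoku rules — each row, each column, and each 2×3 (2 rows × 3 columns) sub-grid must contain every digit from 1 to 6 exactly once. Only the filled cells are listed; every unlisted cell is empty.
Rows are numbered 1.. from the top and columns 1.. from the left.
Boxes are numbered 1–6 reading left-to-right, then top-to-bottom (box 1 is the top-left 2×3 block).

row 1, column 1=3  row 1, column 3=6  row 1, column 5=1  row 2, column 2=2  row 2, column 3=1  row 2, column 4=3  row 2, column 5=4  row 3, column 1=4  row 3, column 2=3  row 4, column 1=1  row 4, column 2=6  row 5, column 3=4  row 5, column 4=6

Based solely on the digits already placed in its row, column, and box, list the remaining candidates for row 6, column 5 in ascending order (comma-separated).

2,3,5

Row 6 already contains {}.
Column 5 already contains {1, 4}.
Its 2×3 block (box 6) already contains {6}.
Removing those from 1–6 leaves {2, 3, 5} as the candidates for row 6, column 5.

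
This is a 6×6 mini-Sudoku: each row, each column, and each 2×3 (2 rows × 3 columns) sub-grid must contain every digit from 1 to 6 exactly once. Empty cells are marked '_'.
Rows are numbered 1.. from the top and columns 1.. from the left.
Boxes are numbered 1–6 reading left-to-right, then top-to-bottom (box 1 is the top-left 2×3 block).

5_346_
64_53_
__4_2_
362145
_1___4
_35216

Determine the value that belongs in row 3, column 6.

Row 3 already contains {2, 4}.
Column 6 already contains {4, 5, 6}.
Its 2×3 block (box 4) already contains {1, 2, 4, 5}.
The only value from 1–6 not eliminated is 3, so row 3, column 6 = 3.

3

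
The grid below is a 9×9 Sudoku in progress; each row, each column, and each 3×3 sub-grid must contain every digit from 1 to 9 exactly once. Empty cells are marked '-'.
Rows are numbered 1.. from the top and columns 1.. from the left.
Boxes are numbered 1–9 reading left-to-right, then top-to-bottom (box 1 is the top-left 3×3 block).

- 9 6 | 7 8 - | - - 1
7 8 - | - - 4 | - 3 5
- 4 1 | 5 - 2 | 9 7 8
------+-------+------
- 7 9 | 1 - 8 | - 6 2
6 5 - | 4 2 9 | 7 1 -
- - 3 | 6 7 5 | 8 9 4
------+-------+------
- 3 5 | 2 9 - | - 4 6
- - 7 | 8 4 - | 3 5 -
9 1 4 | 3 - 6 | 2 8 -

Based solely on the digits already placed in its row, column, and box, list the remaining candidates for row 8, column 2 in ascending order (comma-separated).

Row 8 already contains {3, 4, 5, 7, 8}.
Column 2 already contains {1, 3, 4, 5, 7, 8, 9}.
Its 3×3 block (box 7) already contains {1, 3, 4, 5, 7, 9}.
Removing those from 1–9 leaves {2, 6} as the candidates for row 8, column 2.

2,6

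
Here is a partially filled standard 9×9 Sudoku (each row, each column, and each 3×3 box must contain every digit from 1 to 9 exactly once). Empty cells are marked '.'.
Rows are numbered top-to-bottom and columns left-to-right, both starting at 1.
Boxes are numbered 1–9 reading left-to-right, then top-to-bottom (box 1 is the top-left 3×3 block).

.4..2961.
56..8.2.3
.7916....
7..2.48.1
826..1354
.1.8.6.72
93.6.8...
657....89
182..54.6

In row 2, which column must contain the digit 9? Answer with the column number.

8

Consider where 9 can go in row 2.
R2C3 is out (column 3 already has a 9).
R2C4 is out (box 2 already has a 9).
R2C6 is out (column 6 already has a 9).
So the only cell in row 2 that can hold 9 is R2C8.
That is column 8.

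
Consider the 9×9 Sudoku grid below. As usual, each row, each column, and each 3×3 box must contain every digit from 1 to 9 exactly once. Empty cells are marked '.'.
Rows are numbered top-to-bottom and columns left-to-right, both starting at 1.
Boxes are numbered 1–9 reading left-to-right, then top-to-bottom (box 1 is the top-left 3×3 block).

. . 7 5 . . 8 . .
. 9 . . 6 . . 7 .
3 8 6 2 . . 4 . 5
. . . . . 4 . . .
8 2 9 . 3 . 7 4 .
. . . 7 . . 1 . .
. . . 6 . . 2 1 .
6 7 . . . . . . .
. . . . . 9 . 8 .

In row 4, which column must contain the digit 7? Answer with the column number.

Consider where 7 can go in row 4.
R4C2 is out (column 2 already has a 7). R4C3 is out (column 3 already has a 7). R4C4 is out (column 4 already has a 7). R4C5 is out (box 5 already has a 7). The remaining empty cells in row 4 are similarly blocked.
So the only cell in row 4 that can hold 7 is R4C1.
That is column 1.

1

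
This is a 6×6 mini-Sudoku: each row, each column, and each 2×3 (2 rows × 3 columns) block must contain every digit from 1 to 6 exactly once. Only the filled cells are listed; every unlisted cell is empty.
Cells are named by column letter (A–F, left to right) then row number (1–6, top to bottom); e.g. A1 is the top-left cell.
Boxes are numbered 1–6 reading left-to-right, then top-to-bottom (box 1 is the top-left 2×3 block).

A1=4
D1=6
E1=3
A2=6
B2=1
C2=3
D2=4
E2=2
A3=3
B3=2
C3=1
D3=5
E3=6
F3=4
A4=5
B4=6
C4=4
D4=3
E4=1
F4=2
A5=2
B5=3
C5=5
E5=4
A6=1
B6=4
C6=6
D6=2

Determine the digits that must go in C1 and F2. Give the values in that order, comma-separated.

For C1:
  Row 1 already contains {3, 4, 6}.
  Column C already contains {1, 3, 4, 5, 6}.
  Its 2×3 block (box 1) already contains {1, 3, 4, 6}.
  The only value from 1–6 not eliminated is 2, so C1 = 2.
For F2:
  Row 2 already contains {1, 2, 3, 4, 6}.
  Column F already contains {2, 4}.
  Its 2×3 block (box 2) already contains {2, 3, 4, 6}.
  The only value from 1–6 not eliminated is 5, so F2 = 5.

2,5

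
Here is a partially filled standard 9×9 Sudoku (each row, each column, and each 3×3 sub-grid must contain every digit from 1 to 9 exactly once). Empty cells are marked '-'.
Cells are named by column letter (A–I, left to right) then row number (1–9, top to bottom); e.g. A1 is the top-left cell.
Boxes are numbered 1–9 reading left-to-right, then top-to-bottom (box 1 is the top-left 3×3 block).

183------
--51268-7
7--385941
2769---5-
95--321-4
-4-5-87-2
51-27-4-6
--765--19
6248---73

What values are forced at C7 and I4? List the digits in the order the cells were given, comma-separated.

9,8

For C7:
  Consider where 9 can go in box 7.
  A8 is out (row 8 already has a 9).
  B8 is out (row 8 already has a 9).
  So the only cell in box 7 that can hold 9 is C7.
  So C7 = 9.
For I4:
  Row 4 already contains {2, 5, 6, 7, 9}.
  Column I already contains {1, 2, 3, 4, 6, 7, 9}.
  Its 3×3 block (box 6) already contains {1, 2, 4, 5, 7}.
  The only value from 1–9 not eliminated is 8, so I4 = 8.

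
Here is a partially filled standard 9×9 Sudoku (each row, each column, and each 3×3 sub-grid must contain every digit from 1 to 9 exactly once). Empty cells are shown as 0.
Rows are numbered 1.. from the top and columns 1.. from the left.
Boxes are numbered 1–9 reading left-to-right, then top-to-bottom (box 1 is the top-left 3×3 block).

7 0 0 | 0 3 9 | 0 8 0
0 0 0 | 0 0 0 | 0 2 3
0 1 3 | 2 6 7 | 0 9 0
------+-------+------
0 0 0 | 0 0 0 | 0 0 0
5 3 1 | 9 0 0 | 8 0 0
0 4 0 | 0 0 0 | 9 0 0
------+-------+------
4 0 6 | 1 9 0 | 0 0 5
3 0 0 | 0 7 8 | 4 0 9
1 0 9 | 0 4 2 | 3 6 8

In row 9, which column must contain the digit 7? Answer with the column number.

Consider where 7 can go in row 9.
row 9, column 4 is out (box 8 already has a 7).
So the only cell in row 9 that can hold 7 is row 9, column 2.
That is column 2.

2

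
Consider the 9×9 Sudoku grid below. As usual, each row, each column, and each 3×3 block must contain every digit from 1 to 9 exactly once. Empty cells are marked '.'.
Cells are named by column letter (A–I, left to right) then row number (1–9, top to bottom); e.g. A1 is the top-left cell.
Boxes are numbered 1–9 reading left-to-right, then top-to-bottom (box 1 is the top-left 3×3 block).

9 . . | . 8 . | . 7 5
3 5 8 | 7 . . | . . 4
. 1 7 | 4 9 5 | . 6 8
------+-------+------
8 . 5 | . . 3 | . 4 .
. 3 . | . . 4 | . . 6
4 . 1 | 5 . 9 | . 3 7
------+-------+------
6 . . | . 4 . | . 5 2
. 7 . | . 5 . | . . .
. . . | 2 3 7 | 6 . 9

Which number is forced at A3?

2

Row 3 already contains {1, 4, 5, 6, 7, 8, 9}.
Column A already contains {3, 4, 6, 8, 9}.
Its 3×3 block (box 1) already contains {1, 3, 5, 7, 8, 9}.
The only value from 1–9 not eliminated is 2, so A3 = 2.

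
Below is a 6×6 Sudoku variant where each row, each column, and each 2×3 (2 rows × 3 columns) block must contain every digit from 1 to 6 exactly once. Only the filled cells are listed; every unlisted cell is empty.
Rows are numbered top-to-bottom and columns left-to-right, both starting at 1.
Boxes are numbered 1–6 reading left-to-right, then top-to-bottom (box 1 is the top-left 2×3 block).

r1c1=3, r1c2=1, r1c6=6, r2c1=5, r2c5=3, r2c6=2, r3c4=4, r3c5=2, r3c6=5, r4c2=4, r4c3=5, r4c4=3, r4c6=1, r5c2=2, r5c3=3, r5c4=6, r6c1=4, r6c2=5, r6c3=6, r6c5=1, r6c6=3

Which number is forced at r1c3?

2

Cell r1c3 itself could take any of {2, 4} by direct elimination.
Consider where 2 can go in box 1.
r2c2 is out (row 2 already has a 2).
r2c3 is out (row 2 already has a 2).
So the only cell in box 1 that can hold 2 is r1c3.
Therefore r1c3 = 2.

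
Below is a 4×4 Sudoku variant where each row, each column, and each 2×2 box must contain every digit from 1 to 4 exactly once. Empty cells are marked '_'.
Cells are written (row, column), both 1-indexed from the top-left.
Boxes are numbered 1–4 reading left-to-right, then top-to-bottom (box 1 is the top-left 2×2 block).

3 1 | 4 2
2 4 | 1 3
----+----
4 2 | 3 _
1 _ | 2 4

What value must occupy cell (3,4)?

Row 3 already contains {2, 3, 4}.
Column 4 already contains {2, 3, 4}.
Its 2×2 block (box 4) already contains {2, 3, 4}.
The only value from 1–4 not eliminated is 1, so (3,4) = 1.

1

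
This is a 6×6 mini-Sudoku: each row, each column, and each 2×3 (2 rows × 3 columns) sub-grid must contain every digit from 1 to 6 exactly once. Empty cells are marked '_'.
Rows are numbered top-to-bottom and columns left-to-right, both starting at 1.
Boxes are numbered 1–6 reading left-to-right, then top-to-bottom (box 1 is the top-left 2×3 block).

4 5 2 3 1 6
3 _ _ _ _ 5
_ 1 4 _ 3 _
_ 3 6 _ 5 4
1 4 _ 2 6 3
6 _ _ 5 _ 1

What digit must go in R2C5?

Cell R2C5 itself could take any of {2, 4} by direct elimination.
Consider where 2 can go in column 5.
R6C5 is out (box 6 already has a 2).
So the only cell in column 5 that can hold 2 is R2C5.
Therefore R2C5 = 2.

2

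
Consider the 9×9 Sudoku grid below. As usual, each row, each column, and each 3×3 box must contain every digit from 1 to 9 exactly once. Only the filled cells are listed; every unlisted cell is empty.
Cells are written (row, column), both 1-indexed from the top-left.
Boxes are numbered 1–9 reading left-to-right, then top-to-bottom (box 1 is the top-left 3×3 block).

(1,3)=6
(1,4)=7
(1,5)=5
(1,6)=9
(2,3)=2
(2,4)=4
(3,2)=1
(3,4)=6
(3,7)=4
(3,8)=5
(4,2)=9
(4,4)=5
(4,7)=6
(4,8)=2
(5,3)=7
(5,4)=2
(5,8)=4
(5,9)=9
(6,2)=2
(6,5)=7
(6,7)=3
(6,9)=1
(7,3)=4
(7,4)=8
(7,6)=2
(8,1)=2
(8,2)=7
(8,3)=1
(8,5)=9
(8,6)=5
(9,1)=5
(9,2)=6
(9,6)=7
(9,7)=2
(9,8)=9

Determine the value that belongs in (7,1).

9

Cell (7,1) itself could take any of {3, 9} by direct elimination.
Consider where 9 can go in row 7.
(7,2) is out (column 2 already has a 9).
(7,5) is out (column 5 already has a 9).
(7,7) is out (box 9 already has a 9).
(7,8) is out (column 8 already has a 9).
(7,9) is out (column 9 already has a 9).
So the only cell in row 7 that can hold 9 is (7,1).
Therefore (7,1) = 9.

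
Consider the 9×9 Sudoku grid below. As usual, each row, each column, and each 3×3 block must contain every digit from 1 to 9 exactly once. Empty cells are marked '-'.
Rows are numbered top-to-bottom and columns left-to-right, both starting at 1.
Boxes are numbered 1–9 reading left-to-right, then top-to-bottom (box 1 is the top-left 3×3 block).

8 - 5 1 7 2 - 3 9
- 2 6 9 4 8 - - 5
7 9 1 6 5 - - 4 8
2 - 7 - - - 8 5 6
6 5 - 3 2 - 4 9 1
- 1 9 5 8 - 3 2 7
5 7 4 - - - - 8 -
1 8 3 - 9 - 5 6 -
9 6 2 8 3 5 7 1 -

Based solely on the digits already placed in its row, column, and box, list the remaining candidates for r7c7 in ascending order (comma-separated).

Row 7 already contains {4, 5, 7, 8}.
Column 7 already contains {3, 4, 5, 7, 8}.
Its 3×3 block (box 9) already contains {1, 5, 6, 7, 8}.
Removing those from 1–9 leaves {2, 9} as the candidates for r7c7.

2,9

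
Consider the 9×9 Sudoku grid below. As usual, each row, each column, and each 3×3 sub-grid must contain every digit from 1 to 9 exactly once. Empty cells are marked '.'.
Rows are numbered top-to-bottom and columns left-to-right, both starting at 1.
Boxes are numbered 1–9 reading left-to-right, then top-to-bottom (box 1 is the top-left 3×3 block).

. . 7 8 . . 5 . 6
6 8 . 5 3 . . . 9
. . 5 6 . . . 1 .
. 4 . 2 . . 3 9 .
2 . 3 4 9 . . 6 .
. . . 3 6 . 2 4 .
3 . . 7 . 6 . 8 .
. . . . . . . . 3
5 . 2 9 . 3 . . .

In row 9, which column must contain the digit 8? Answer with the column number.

5

Consider where 8 can go in row 9.
R9C2 is out (column 2 already has a 8).
R9C7 is out (box 9 already has a 8).
R9C8 is out (column 8 already has a 8).
R9C9 is out (box 9 already has a 8).
So the only cell in row 9 that can hold 8 is R9C5.
That is column 5.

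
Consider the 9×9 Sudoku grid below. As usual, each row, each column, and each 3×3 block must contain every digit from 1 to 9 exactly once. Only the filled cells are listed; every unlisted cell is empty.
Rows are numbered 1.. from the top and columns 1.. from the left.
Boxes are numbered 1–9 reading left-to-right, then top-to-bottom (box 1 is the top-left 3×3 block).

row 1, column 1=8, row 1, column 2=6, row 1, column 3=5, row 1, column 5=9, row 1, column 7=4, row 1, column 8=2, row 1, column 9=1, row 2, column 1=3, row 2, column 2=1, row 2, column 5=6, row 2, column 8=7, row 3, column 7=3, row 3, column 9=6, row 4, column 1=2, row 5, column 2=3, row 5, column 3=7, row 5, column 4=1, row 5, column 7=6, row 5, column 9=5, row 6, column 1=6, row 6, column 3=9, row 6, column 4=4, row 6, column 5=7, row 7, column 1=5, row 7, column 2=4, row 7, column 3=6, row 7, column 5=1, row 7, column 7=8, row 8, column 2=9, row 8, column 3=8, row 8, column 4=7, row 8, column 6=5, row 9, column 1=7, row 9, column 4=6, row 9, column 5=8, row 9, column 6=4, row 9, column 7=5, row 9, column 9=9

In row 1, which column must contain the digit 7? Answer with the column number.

Consider where 7 can go in row 1.
row 1, column 4 is out (column 4 already has a 7).
So the only cell in row 1 that can hold 7 is row 1, column 6.
That is column 6.

6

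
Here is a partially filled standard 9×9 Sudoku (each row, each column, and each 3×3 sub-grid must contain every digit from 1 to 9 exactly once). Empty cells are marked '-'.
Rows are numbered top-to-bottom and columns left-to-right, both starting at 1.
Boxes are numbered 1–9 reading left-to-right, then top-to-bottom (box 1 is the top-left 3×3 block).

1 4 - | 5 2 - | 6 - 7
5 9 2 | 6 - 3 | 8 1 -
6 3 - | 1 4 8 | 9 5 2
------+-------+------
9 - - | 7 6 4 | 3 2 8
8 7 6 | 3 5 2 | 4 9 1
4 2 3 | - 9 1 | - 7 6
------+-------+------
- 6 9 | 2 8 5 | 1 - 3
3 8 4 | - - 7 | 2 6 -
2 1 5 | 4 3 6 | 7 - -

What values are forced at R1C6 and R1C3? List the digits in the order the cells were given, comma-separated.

For R1C6:
  Row 1 already contains {1, 2, 4, 5, 6, 7}.
  Column 6 already contains {1, 2, 3, 4, 5, 6, 7, 8}.
  Its 3×3 block (box 2) already contains {1, 2, 3, 4, 5, 6, 8}.
  The only value from 1–9 not eliminated is 9, so R1C6 = 9.
For R1C3:
  Row 1 already contains {1, 2, 4, 5, 6, 7}.
  Column 3 already contains {2, 3, 4, 5, 6, 9}.
  Its 3×3 block (box 1) already contains {1, 2, 3, 4, 5, 6, 9}.
  The only value from 1–9 not eliminated is 8, so R1C3 = 8.

9,8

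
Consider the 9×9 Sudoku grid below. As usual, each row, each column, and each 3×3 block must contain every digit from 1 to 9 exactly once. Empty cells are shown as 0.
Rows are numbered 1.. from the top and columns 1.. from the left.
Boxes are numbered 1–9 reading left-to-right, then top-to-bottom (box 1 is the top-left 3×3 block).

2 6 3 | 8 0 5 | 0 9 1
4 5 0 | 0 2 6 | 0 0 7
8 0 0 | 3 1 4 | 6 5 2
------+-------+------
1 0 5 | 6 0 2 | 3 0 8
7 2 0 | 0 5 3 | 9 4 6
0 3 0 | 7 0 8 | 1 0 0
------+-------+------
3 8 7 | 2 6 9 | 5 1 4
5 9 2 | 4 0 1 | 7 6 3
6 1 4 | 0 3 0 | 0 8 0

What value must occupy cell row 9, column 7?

Row 9 already contains {1, 3, 4, 6, 8}.
Column 7 already contains {1, 3, 5, 6, 7, 9}.
Its 3×3 block (box 9) already contains {1, 3, 4, 5, 6, 7, 8}.
The only value from 1–9 not eliminated is 2, so row 9, column 7 = 2.

2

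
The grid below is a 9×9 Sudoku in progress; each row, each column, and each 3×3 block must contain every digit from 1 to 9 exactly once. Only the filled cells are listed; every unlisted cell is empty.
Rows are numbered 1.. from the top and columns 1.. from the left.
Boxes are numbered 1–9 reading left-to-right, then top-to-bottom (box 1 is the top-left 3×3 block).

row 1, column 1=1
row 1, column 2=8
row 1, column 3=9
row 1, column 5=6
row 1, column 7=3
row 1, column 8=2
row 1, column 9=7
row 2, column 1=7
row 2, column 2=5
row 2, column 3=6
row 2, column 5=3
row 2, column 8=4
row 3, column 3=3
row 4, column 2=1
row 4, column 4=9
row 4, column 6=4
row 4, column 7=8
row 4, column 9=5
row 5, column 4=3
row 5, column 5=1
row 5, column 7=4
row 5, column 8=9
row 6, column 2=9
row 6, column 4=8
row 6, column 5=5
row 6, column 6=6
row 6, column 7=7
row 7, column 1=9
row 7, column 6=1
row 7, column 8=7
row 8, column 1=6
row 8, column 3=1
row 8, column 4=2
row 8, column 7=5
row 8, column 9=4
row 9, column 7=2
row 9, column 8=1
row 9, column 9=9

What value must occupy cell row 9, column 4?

Cell row 9, column 4 itself could take any of {4, 5, 6, 7} by direct elimination.
Consider where 6 can go in row 9.
row 9, column 1 is out (column 1 already has a 6).
row 9, column 2 is out (box 7 already has a 6).
row 9, column 3 is out (column 3 already has a 6).
row 9, column 5 is out (column 5 already has a 6).
row 9, column 6 is out (column 6 already has a 6).
So the only cell in row 9 that can hold 6 is row 9, column 4.
Therefore row 9, column 4 = 6.

6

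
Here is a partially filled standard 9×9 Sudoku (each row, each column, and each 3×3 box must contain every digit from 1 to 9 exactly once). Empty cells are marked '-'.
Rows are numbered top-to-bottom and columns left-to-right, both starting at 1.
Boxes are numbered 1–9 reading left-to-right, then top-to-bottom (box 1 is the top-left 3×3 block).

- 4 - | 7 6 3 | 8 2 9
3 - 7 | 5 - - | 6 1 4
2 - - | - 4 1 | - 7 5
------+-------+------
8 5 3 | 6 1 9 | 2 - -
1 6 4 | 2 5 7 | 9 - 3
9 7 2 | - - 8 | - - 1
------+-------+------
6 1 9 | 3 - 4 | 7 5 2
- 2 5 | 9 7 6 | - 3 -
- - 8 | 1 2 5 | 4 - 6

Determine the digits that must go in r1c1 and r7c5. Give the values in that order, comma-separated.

For r1c1:
  Row 1 already contains {2, 3, 4, 6, 7, 8, 9}.
  Column 1 already contains {1, 2, 3, 6, 8, 9}.
  Its 3×3 block (box 1) already contains {2, 3, 4, 7}.
  The only value from 1–9 not eliminated is 5, so r1c1 = 5.
For r7c5:
  Row 7 already contains {1, 2, 3, 4, 5, 6, 7, 9}.
  Column 5 already contains {1, 2, 4, 5, 6, 7}.
  Its 3×3 block (box 8) already contains {1, 2, 3, 4, 5, 6, 7, 9}.
  The only value from 1–9 not eliminated is 8, so r7c5 = 8.

5,8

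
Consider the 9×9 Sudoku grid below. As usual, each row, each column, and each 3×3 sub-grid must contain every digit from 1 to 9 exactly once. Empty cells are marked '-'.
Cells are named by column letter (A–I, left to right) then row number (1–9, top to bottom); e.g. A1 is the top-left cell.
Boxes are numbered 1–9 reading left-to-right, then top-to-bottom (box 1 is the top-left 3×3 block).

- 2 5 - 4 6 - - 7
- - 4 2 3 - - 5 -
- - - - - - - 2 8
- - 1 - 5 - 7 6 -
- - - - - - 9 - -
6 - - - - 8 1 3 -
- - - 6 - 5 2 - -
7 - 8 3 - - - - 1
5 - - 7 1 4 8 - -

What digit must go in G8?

5

Cell G8 itself could take any of {4, 5, 6} by direct elimination.
Consider where 5 can go in row 8.
B8 is out (box 7 already has a 5).
E8 is out (column E already has a 5).
F8 is out (column F already has a 5).
H8 is out (column H already has a 5).
So the only cell in row 8 that can hold 5 is G8.
Therefore G8 = 5.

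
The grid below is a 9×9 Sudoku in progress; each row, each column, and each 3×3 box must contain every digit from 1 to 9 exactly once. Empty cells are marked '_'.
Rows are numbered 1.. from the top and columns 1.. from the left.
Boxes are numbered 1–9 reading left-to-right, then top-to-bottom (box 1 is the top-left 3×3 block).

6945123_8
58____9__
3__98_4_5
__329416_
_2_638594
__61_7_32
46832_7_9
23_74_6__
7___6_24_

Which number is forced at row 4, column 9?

Row 4 already contains {1, 2, 3, 4, 6, 9}.
Column 9 already contains {2, 4, 5, 8, 9}.
Its 3×3 block (box 6) already contains {1, 2, 3, 4, 5, 6, 9}.
The only value from 1–9 not eliminated is 7, so row 4, column 9 = 7.

7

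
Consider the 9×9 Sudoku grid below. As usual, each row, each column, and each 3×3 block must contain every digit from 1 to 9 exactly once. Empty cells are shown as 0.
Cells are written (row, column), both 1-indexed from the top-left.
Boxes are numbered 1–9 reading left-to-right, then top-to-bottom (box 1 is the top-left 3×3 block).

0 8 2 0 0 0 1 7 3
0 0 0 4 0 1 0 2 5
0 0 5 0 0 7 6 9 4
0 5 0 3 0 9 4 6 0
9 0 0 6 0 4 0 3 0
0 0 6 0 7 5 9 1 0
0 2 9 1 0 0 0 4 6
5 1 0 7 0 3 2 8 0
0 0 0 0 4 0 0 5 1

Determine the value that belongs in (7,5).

5

Cell (7,5) itself could take any of {5, 8} by direct elimination.
Consider where 5 can go in row 7.
(7,1) is out (column 1 already has a 5).
(7,6) is out (column 6 already has a 5).
(7,7) is out (box 9 already has a 5).
So the only cell in row 7 that can hold 5 is (7,5).
Therefore (7,5) = 5.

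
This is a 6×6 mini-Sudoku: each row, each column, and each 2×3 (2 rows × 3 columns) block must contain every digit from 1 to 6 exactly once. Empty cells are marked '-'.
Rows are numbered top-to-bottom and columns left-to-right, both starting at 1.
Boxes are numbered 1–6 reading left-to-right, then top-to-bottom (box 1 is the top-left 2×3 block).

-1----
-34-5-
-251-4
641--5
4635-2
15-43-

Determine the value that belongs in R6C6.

Row 6 already contains {1, 3, 4, 5}.
Column 6 already contains {2, 4, 5}.
Its 2×3 block (box 6) already contains {2, 3, 4, 5}.
The only value from 1–6 not eliminated is 6, so R6C6 = 6.

6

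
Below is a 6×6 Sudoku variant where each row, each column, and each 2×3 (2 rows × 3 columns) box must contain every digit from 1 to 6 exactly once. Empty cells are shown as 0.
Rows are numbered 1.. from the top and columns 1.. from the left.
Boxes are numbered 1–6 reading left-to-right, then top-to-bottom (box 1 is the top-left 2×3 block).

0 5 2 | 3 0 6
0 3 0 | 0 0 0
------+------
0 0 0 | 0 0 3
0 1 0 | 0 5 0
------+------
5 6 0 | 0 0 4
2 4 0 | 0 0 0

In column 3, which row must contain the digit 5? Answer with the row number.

Consider where 5 can go in column 3.
row 2, column 3 is out (box 1 already has a 5).
row 4, column 3 is out (row 4 already has a 5).
row 5, column 3 is out (row 5 already has a 5).
row 6, column 3 is out (box 5 already has a 5).
So the only cell in column 3 that can hold 5 is row 3, column 3.
That is row 3.

3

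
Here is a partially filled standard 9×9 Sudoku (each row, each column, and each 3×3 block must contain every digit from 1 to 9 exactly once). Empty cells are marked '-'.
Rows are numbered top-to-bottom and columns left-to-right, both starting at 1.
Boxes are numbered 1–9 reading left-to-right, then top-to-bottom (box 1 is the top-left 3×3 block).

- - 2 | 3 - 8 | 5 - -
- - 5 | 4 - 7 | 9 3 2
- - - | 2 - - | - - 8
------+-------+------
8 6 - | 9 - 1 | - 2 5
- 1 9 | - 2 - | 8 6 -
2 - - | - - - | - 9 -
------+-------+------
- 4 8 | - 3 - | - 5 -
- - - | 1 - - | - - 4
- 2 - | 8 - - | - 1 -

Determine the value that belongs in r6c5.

8

Cell r6c5 itself could take any of {4, 5, 6, 7, 8} by direct elimination.
Consider where 8 can go in column 5.
r1c5 is out (row 1 already has a 8). r2c5 is out (box 2 already has a 8). r3c5 is out (row 3 already has a 8). r4c5 is out (row 4 already has a 8). The remaining empty cells in column 5 are similarly blocked.
So the only cell in column 5 that can hold 8 is r6c5.
Therefore r6c5 = 8.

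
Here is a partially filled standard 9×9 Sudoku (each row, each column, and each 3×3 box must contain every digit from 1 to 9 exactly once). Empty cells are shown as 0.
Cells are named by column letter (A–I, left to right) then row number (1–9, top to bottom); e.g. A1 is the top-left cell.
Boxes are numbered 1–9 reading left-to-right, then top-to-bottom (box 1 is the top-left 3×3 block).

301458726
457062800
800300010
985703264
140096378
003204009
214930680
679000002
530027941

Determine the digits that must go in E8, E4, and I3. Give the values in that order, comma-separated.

For E8:
  Consider where 4 can go in row 8.
  D8 is out (column D already has a 4).
  F8 is out (column F already has a 4).
  G8 is out (box 9 already has a 4).
  H8 is out (column H already has a 4).
  So the only cell in row 8 that can hold 4 is E8.
  So E8 = 4.
For E4:
  Row 4 already contains {2, 3, 4, 5, 6, 7, 8, 9}.
  Column E already contains {2, 3, 5, 6, 9}.
  Its 3×3 block (box 5) already contains {2, 3, 4, 6, 7, 9}.
  The only value from 1–9 not eliminated is 1, so E4 = 1.
For I3:
  Row 3 already contains {1, 3, 8}.
  Column I already contains {1, 2, 4, 6, 8, 9}.
  Its 3×3 block (box 3) already contains {1, 2, 6, 7, 8}.
  The only value from 1–9 not eliminated is 5, so I3 = 5.

4,1,5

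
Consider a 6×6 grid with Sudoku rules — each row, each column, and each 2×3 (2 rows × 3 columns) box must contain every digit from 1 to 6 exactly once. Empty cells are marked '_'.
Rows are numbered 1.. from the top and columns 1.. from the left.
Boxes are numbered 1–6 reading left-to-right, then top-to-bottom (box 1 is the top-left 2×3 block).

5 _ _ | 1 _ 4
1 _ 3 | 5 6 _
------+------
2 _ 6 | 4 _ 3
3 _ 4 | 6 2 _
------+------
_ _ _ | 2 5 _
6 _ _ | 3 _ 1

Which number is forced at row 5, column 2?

3

Cell row 5, column 2 itself could take any of {1, 3, 4} by direct elimination.
Consider where 3 can go in row 5.
row 5, column 1 is out (column 1 already has a 3).
row 5, column 3 is out (column 3 already has a 3).
row 5, column 6 is out (column 6 already has a 3).
So the only cell in row 5 that can hold 3 is row 5, column 2.
Therefore row 5, column 2 = 3.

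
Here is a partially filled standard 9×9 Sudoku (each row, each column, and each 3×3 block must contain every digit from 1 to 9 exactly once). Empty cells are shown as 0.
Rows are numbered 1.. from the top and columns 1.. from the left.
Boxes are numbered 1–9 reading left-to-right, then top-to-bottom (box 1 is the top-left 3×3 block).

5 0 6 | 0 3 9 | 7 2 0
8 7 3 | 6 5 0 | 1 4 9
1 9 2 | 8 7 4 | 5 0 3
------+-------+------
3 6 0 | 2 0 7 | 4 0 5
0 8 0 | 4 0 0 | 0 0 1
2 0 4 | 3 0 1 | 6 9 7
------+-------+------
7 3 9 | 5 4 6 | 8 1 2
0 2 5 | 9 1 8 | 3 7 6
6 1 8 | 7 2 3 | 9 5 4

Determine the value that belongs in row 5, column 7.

Row 5 already contains {1, 4, 8}.
Column 7 already contains {1, 3, 4, 5, 6, 7, 8, 9}.
Its 3×3 block (box 6) already contains {1, 4, 5, 6, 7, 9}.
The only value from 1–9 not eliminated is 2, so row 5, column 7 = 2.

2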